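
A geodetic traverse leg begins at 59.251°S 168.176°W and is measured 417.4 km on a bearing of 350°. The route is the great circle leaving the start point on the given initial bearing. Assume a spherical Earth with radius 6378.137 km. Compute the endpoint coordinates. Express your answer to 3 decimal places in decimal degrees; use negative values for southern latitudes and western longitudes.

latitude -55.553°, longitude -169.326°

δ = 417.4/6378.137 = 0.065442 rad (3.7496°).
With φ₁ = -59.251° = -1.034125 rad and θ = 350° = 6.108652 rad:
Destination latitude: φ₂ = arcsin( sin φ₁ cos δ + cos φ₁ sin δ cos θ ) = arcsin(-0.824648) = -55.553°.
For the longitude increment, Δλ = atan2( sin θ sin δ cos φ₁, cos δ − sin φ₁ sin φ₂ ) = atan2(-0.005806, 0.289144) = -1.150°.
Hence λ₂ = -168.176° + -1.150° = -169.326°.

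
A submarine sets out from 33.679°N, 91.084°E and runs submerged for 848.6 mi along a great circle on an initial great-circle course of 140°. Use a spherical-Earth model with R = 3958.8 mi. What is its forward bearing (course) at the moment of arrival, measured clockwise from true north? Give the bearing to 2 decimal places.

final bearing 144.17°

The arc subtends δ = 848.6/3958.8 = 0.214358 rad at the centre.
Start latitude φ₁ = 0.587809 rad; initial bearing θ = 2.443461 rad.
Applying the spherical law of cosines for sides, sin φ₂ = sin φ₁ cos δ + cos φ₁ sin δ cos θ = 0.406245, so φ₂ = 23.969°.
Then Δλ = atan2(0.113784, 0.751834) = 0.150202 rad, from sin θ sin δ cos φ₁ over cos δ − sin φ₁ sin φ₂.
λ₂ = 91.084° + 8.606° = 99.690°.
The forward bearing on arrival equals the back-azimuth from the destination plus 180°.
Back-azimuth from P₂ (23.97°, 99.69°) to P₁ (33.68°, 91.08°), with Δλ' = λ₁ − λ₂ = -8.61°: atan2( sin Δλ' cos φ₁ , cos φ₂ sin φ₁ − sin φ₂ cos φ₁ cos Δλ' ) = 324.17°.
Final bearing = (324.17° + 180°) mod 360° = 144.17°.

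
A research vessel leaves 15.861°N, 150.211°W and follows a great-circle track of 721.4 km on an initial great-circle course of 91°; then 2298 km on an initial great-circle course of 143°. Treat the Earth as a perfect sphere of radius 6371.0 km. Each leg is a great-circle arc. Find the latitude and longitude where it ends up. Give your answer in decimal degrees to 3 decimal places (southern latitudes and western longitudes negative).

Apply the spherical direct solution leg by leg, carrying full precision between legs.
Leg 1: from (15.861°, -150.211°), δ = 721.4/6371 = 0.113232 rad, θ = 91° → φ = 15.644°, λ = -143.474°.
Leg 2: from (15.644°, -143.474°), δ = 2298/6371 = 0.360697 rad, θ = 143° → φ = -1.095°, λ = -131.209°.

latitude -1.095°, longitude -131.209°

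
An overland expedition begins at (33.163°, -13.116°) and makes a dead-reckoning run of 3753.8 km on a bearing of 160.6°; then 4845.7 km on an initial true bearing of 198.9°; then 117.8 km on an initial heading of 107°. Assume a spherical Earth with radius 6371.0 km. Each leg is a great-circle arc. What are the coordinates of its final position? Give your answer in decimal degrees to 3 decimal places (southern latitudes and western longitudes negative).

Apply the spherical direct solution leg by leg, carrying full precision between legs.
Leg 1: from (33.163°, -13.116°), δ = 3753.8/6371 = 0.589201 rad, θ = 160.6° → φ = 0.918°, λ = -2.478°.
Leg 2: from (0.918°, -2.478°), δ = 4845.7/6371 = 0.760587 rad, θ = 198.9° → φ = -39.829°, λ = -19.381°.
Leg 3: from (-39.829°, -19.381°), δ = 117.8/6371 = 0.018490 rad, θ = 107° → φ = -40.131°, λ = -18.056°.

latitude -40.131°, longitude -18.056°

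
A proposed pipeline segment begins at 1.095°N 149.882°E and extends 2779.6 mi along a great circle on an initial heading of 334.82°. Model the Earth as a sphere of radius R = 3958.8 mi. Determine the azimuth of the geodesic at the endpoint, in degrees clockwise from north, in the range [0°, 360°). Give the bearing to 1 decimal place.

final bearing 327.9°

The arc subtends δ = 2779.6/3958.8 = 0.702132 rad at the centre.
Converting: φ₁ = 0.019111 rad, θ = 5.843711 rad.
Destination latitude: φ₂ = arcsin( sin φ₁ cos δ + cos φ₁ sin δ cos θ ) = arcsin(0.598959) = 36.795°.
Then Δλ = atan2(-0.274734, 0.752021) = -0.350264 rad, from sin θ sin δ cos φ₁ over cos δ − sin φ₁ sin φ₂.
Hence λ₂ = 149.882° + -20.069° = 129.813°.
The forward bearing on arrival equals the back-azimuth from the destination plus 180°.
Back-azimuth from P₂ (36.8°, 129.8°) to P₁ (1.1°, 149.9°), with Δλ' = λ₁ − λ₂ = 20.1°: atan2( sin Δλ' cos φ₁ , cos φ₂ sin φ₁ − sin φ₂ cos φ₁ cos Δλ' ) = 147.9°.
Final bearing = (147.9° + 180°) mod 360° = 327.9°.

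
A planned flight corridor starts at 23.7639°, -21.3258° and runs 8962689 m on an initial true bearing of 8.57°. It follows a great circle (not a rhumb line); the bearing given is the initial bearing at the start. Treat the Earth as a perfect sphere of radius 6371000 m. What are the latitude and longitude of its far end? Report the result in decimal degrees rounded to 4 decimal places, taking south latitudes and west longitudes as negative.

latitude 73.4644°, longitude 127.5725°

Central angle δ = d/R = 1.406795 rad.
Start latitude φ₁ = 0.414758 rad; initial bearing θ = 0.149575 rad.
sin φ₂ = sin φ₁ cos δ + cos φ₁ sin δ cos θ = (0.402969)(0.163267) + (0.915214)(0.986582)(0.988835) = 0.958643
φ₂ = asin(0.958643) = 1.282196 rad = 73.4644°.
Then Δλ = atan2(0.134553, -0.223036) = 2.598765 rad, from sin θ sin δ cos φ₁ over cos δ − sin φ₁ sin φ₂.
Hence λ₂ = -21.3258° + 148.8983° = 127.5725°.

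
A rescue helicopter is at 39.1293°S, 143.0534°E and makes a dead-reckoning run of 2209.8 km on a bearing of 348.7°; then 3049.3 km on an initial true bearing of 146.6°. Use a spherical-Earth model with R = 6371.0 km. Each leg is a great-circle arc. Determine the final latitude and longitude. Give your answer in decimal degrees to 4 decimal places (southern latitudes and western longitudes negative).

Apply the spherical direct solution leg by leg, carrying full precision between legs.
Leg 1: from (-39.1293°, 143.0534°), δ = 2209.8/6371 = 0.346853 rad, θ = 348.7° → φ = -19.5666°, λ = 138.9997°.
Leg 2: from (-19.5666°, 138.9997°), δ = 3049.3/6371 = 0.478622 rad, θ = 146.6° → φ = -41.2664°, λ = 158.7118°.

latitude -41.2664°, longitude 158.7118°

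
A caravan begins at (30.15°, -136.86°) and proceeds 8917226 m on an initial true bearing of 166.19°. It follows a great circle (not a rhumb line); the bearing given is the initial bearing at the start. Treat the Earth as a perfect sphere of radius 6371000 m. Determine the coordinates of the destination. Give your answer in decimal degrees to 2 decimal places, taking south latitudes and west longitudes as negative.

latitude -47.89°, longitude -116.32°

Central angle δ = d/R = 1.399659 rad.
Start latitude φ₁ = 0.526217 rad; initial bearing θ = 2.900563 rad.
sin φ₂ = sin φ₁ cos δ + cos φ₁ sin δ cos θ = (0.502266)(0.170303) + (0.864713)(0.985392)(-0.971093) = -0.741912
φ₂ = asin(-0.741912) = -0.835918 rad = -47.89°.
For the longitude increment, Δλ = atan2( sin θ sin δ cos φ₁, cos δ − sin φ₁ sin φ₂ ) = atan2(0.203394, 0.542940) = 20.54°.
λ₂ = -136.86° + 20.54° = -116.32°.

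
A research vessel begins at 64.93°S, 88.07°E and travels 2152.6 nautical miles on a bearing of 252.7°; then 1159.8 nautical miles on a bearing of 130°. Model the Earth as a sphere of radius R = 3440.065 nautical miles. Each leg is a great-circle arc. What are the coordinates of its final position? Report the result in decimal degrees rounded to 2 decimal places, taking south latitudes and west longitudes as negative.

latitude -62.59°, longitude 49.84°

Apply the spherical direct solution leg by leg, carrying full precision between legs.
Leg 1: from (-64.93°, 88.07°), δ = 2152.6/3440.065 = 0.625744 rad, θ = 252.7° → φ = -53.90°, λ = 16.44°.
Leg 2: from (-53.90°, 16.44°), δ = 1159.8/3440.065 = 0.337145 rad, θ = 130° → φ = -62.59°, λ = 49.84°.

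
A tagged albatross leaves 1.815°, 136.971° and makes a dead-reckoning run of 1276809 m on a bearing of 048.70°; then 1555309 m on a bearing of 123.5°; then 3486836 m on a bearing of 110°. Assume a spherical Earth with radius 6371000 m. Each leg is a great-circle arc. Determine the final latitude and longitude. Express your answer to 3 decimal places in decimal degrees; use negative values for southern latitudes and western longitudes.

latitude -8.963°, longitude -173.007°

Apply the spherical direct solution leg by leg, carrying full precision between legs.
Leg 1: from (1.815°, 136.971°), δ = 1276809/6371000 = 0.200410 rad, θ = 48.7° → φ = 9.344°, λ = 145.689°.
Leg 2: from (9.344°, 145.689°), δ = 1555309/6371000 = 0.244123 rad, θ = 123.5° → φ = 1.485°, λ = 157.321°.
Leg 3: from (1.485°, 157.321°), δ = 3486836/6371000 = 0.547298 rad, θ = 110° → φ = -8.963°, λ = -173.007°.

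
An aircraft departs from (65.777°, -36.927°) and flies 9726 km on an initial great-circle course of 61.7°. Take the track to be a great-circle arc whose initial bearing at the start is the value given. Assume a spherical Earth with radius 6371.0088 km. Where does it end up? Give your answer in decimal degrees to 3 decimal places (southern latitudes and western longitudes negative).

The arc subtends δ = 9726/6371.0088 = 1.526603 rad at the centre.
Start latitude φ₁ = 1.148025 rad; initial bearing θ = 1.076868 rad.
Applying the spherical law of cosines for sides, sin φ₂ = sin φ₁ cos δ + cos φ₁ sin δ cos θ = 0.234613, so φ₂ = 13.569°.
For the longitude increment, Δλ = atan2( sin θ sin δ cos φ₁, cos δ − sin φ₁ sin φ₂ ) = atan2(0.360898, -0.169777) = 115.194°.
Hence λ₂ = -36.927° + 115.194° = 78.267°.

latitude 13.569°, longitude 78.267°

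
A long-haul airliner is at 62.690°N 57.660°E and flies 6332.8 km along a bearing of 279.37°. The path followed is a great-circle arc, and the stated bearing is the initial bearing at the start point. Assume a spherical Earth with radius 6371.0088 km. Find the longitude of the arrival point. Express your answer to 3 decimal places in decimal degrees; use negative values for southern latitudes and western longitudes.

longitude -23.478°

δ = 6332.8/6371.0088 = 0.994003 rad (56.9522°).
Start latitude φ₁ = 1.094147 rad; initial bearing θ = 4.875926 rad.
sin φ₂ = sin φ₁ cos δ + cos φ₁ sin δ cos θ = (0.888537)(0.545339) + (0.458805)(0.838216)(0.162809) = 0.547167
φ₂ = asin(0.547167) = 0.578976 rad = 33.173°.
For the longitude increment, Δλ = atan2( sin θ sin δ cos φ₁, cos δ − sin φ₁ sin φ₂ ) = atan2(-0.379446, 0.059161) = -81.138°.
Hence λ₂ = 57.660° + -81.138° = -23.478°.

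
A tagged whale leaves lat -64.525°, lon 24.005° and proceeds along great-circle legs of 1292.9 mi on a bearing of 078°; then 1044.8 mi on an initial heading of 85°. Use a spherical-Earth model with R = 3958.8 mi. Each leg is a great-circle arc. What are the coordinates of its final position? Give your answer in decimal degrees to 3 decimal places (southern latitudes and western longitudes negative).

Apply the spherical direct solution leg by leg, carrying full precision between legs.
Leg 1: from (-64.525°, 24.005°), δ = 1292.9/3958.8 = 0.326589 rad, θ = 78° → φ = -55.727°, λ = 57.870°.
Leg 2: from (-55.727°, 57.870°), δ = 1044.8/3958.8 = 0.263918 rad, θ = 85° → φ = -51.716°, λ = 82.670°.

latitude -51.716°, longitude 82.670°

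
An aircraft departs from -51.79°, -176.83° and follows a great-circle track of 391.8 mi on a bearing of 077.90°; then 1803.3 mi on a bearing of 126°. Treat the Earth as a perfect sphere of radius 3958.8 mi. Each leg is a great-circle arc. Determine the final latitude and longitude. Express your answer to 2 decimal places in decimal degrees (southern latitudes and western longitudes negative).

latitude -58.86°, longitude -124.64°

Apply the spherical direct solution leg by leg, carrying full precision between legs.
Leg 1: from (-51.79°, -176.83°), δ = 391.8/3958.8 = 0.098969 rad, θ = 77.9° → φ = -50.27°, λ = -168.14°.
Leg 2: from (-50.27°, -168.14°), δ = 1803.3/3958.8 = 0.455517 rad, θ = 126° → φ = -58.86°, λ = -124.64°.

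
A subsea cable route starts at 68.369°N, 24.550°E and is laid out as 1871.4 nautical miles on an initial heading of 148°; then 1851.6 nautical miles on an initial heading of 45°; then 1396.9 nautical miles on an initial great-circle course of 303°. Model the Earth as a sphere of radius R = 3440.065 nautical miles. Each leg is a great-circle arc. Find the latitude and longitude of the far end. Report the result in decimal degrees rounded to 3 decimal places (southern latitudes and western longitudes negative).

latitude 61.541°, longitude 41.101°

Apply the spherical direct solution leg by leg, carrying full precision between legs.
Leg 1: from (68.369°, 24.550°), δ = 1871.4/3440.065 = 0.544001 rad, θ = 148° → φ = 39.315°, λ = 45.313°.
Leg 2: from (39.315°, 45.313°), δ = 1851.6/3440.065 = 0.538246 rad, θ = 45° → φ = 55.533°, λ = 85.142°.
Leg 3: from (55.533°, 85.142°), δ = 1396.9/3440.065 = 0.406068 rad, θ = 303° → φ = 61.541°, λ = 41.101°.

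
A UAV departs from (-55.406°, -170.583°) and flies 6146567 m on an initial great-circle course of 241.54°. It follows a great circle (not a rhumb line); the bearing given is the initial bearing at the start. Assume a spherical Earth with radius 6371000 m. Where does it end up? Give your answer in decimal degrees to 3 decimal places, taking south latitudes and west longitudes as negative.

latitude -43.731°, longitude 99.494°

The arc subtends δ = 6146567/6371000 = 0.964773 rad at the centre.
Start latitude φ₁ = -0.967017 rad; initial bearing θ = 4.215668 rad.
Destination latitude: φ₂ = arcsin( sin φ₁ cos δ + cos φ₁ sin δ cos θ ) = arcsin(-0.691276) = -43.731°.
Δλ = atan2( sin θ sin δ cos φ₁ , cos δ − sin φ₁ sin φ₂ ) = atan2(-0.410256, 0.000548) = -1.569459 rad = -89.923°.
λ₂ = -170.583° + -89.923° = -260.506°, normalized to (−180°, 180°] → 99.494°.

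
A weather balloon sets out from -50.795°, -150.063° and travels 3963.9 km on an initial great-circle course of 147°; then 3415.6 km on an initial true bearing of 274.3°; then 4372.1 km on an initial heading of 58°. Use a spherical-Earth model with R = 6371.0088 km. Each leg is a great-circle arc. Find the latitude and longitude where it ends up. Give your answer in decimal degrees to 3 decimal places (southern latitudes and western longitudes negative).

Apply the spherical direct solution leg by leg, carrying full precision between legs.
Leg 1: from (-50.795°, -150.063°), δ = 3963.9/6371.0088 = 0.622178 rad, θ = 147° → φ = -69.825°, λ = -83.088°.
Leg 2: from (-69.825°, -83.088°), δ = 3415.6/6371.0088 = 0.536116 rad, θ = 274.3° → φ = -52.536°, λ = -139.956°.
Leg 3: from (-52.536°, -139.956°), δ = 4372.1/6371.0088 = 0.686249 rad, θ = 58° → φ = -24.194°, λ = -103.862°.

latitude -24.194°, longitude -103.862°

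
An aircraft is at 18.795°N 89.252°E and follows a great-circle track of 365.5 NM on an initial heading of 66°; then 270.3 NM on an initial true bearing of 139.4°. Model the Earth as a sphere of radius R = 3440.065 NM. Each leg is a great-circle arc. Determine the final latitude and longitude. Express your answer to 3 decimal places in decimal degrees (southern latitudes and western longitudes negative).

Apply the spherical direct solution leg by leg, carrying full precision between legs.
Leg 1: from (18.795°, 89.252°), δ = 365.5/3440.065 = 0.106248 rad, θ = 66° → φ = 21.174°, λ = 95.215°.
Leg 2: from (21.174°, 95.215°), δ = 270.3/3440.065 = 0.078574 rad, θ = 139.4° → φ = 17.729°, λ = 98.290°.

latitude 17.729°, longitude 98.290°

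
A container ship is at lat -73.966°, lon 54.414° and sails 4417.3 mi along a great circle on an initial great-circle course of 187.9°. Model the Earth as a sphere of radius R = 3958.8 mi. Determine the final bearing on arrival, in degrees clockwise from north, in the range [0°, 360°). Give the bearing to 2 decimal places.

The arc subtends δ = 4417.3/3958.8 = 1.115818 rad at the centre.
Start latitude φ₁ = -1.290950 rad; initial bearing θ = 3.279474 rad.
Destination latitude: φ₂ = arcsin( sin φ₁ cos δ + cos φ₁ sin δ cos θ ) = arcsin(-0.668102) = -41.921°.
Then Δλ = atan2(-0.034101, -0.202669) = -2.974893 rad, from sin θ sin δ cos φ₁ over cos δ − sin φ₁ sin φ₂.
λ₂ = 54.414° + -170.449° = -116.035°.
The forward bearing on arrival equals the back-azimuth from the destination plus 180°.
Back-azimuth from P₂ (-41.92°, -116.03°) to P₁ (-73.97°, 54.41°), with Δλ' = λ₁ − λ₂ = 170.45°: atan2( sin Δλ' cos φ₁ , cos φ₂ sin φ₁ − sin φ₂ cos φ₁ cos Δλ' ) = 177.08°.
Final bearing = (177.08° + 180°) mod 360° = 357.08°.

final bearing 357.08°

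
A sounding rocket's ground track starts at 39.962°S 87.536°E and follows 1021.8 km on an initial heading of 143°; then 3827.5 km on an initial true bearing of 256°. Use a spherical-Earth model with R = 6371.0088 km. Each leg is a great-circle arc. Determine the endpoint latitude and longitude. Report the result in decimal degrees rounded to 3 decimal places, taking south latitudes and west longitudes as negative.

latitude -44.175°, longitude 45.758°

Apply the spherical direct solution leg by leg, carrying full precision between legs.
Leg 1: from (-39.962°, 87.536°), δ = 1021.8/6371.0088 = 0.160383 rad, θ = 143° → φ = -47.037°, λ = 95.643°.
Leg 2: from (-47.037°, 95.643°), δ = 3827.5/6371.0088 = 0.600768 rad, θ = 256° → φ = -44.175°, λ = 45.758°.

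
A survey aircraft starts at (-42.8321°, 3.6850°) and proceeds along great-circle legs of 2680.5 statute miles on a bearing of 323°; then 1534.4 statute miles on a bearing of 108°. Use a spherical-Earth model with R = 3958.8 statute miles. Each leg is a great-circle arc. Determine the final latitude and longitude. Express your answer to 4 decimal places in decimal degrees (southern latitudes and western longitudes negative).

latitude -15.4308°, longitude 3.1120°

Apply the spherical direct solution leg by leg, carrying full precision between legs.
Leg 1: from (-42.8321°, 3.6850°), δ = 2680.5/3958.8 = 0.677099 rad, θ = 323° → φ = -9.3767°, λ = -18.7828°.
Leg 2: from (-9.3767°, -18.7828°), δ = 1534.4/3958.8 = 0.387592 rad, θ = 108° → φ = -15.4308°, λ = 3.1120°.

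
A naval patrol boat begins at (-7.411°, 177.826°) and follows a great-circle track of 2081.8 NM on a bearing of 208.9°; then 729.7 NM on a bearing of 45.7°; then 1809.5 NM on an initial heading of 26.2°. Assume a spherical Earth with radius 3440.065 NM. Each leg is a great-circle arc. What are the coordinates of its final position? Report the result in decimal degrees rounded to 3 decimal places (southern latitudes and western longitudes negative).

latitude -0.435°, longitude -179.644°

Apply the spherical direct solution leg by leg, carrying full precision between legs.
Leg 1: from (-7.411°, 177.826°), δ = 2081.8/3440.065 = 0.605163 rad, θ = 208.9° → φ = -36.868°, λ = 157.726°.
Leg 2: from (-36.868°, 157.726°), δ = 729.7/3440.065 = 0.212118 rad, θ = 45.7° → φ = -27.962°, λ = 167.548°.
Leg 3: from (-27.962°, 167.548°), δ = 1809.5/3440.065 = 0.526008 rad, θ = 26.2° → φ = -0.435°, λ = -179.644°.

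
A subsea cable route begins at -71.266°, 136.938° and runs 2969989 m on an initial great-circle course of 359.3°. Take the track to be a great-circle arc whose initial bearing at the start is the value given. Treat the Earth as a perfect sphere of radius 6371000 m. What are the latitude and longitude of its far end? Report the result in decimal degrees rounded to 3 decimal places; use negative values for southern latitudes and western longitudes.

latitude -44.557°, longitude 136.496°

δ = 2969989/6371000 = 0.466173 rad (26.7098°).
With φ₁ = -71.266° = -1.243826 rad and θ = 359.3° = 6.270968 rad:
Applying the spherical law of cosines for sides, sin φ₂ = sin φ₁ cos δ + cos φ₁ sin δ cos θ = -0.701620, so φ₂ = -44.557°.
For the longitude increment, Δλ = atan2( sin θ sin δ cos φ₁, cos δ − sin φ₁ sin φ₂ ) = atan2(-0.001764, 0.228847) = -0.442°.
λ₂ = λ₁ + Δλ = 136.496°.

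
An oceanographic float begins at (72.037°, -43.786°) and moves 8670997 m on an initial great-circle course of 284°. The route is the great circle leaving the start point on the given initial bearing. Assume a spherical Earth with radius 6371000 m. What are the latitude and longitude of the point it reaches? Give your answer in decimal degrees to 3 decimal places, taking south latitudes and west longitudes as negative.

Angular distance δ = d/R = 8670997 / 6371000 = 1.361010 rad.
Converting: φ₁ = 1.257283 rad, θ = 4.956735 rad.
Applying the spherical law of cosines for sides, sin φ₂ = sin φ₁ cos δ + cos φ₁ sin δ cos θ = 0.271073, so φ₂ = 15.728°.
For the longitude increment, Δλ = atan2( sin θ sin δ cos φ₁, cos δ − sin φ₁ sin φ₂ ) = atan2(-0.292681, -0.049609) = -99.620°.
Hence λ₂ = -43.786° + -99.620° = -143.406°.

latitude 15.728°, longitude -143.406°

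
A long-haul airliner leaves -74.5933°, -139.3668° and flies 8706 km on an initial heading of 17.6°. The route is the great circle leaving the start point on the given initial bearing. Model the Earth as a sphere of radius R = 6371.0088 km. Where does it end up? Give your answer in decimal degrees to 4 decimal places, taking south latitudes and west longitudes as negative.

latitude 3.0026°, longitude -122.1200°

δ = 8706/6371.0088 = 1.366503 rad (78.2948°).
Start latitude φ₁ = -1.301899 rad; initial bearing θ = 0.307178 rad.
sin φ₂ = sin φ₁ cos δ + cos φ₁ sin δ cos θ = (-0.964064)(0.202876) + (0.265669)(0.979205)(0.953191) = 0.052382
φ₂ = asin(0.052382) = 0.052406 rad = 3.0026°.
Δλ = atan2( sin θ sin δ cos φ₁ , cos δ − sin φ₁ sin φ₂ ) = atan2(0.078660, 0.253375) = 0.301014 rad = 17.2468°.
λ₂ = -139.3668° + 17.2468° = -122.1200°.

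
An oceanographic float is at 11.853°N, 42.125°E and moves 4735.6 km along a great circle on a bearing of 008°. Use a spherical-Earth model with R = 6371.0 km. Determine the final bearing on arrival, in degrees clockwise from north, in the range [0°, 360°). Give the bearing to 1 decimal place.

final bearing 13.3°

Angular distance δ = d/R = 4735.6 / 6371 = 0.743306 rad.
With φ₁ = 11.853° = 0.206874 rad and θ = 8° = 0.139626 rad:
Applying the spherical law of cosines for sides, sin φ₂ = sin φ₁ cos δ + cos φ₁ sin δ cos θ = 0.807074, so φ₂ = 53.811°.
Then Δλ = atan2(0.092174, 0.570461) = 0.160193 rad, from sin θ sin δ cos φ₁ over cos δ − sin φ₁ sin φ₂.
Hence λ₂ = 42.125° + 9.178° = 51.303°.
The forward bearing on arrival equals the back-azimuth from the destination plus 180°.
Back-azimuth from P₂ (53.8°, 51.3°) to P₁ (11.9°, 42.1°), with Δλ' = λ₁ − λ₂ = -9.2°: atan2( sin Δλ' cos φ₁ , cos φ₂ sin φ₁ − sin φ₂ cos φ₁ cos Δλ' ) = 193.3°.
Final bearing = (193.3° + 180°) mod 360° = 13.3°.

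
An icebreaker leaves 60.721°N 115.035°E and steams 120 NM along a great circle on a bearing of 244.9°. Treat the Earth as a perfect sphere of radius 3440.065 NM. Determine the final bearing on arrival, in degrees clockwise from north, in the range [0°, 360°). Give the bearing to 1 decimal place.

final bearing 241.8°

Central angle δ = d/R = 0.034883 rad.
Converting: φ₁ = 1.059781 rad, θ = 4.274311 rad.
sin φ₂ = sin φ₁ cos δ + cos φ₁ sin δ cos θ = (0.872249)(0.999392) + (0.489063)(0.034876)(-0.424199) = 0.864483
φ₂ = asin(0.864483) = 1.044120 rad = 59.824°.
Then Δλ = atan2(-0.015446, 0.245348) = -0.062872 rad, from sin θ sin δ cos φ₁ over cos δ − sin φ₁ sin φ₂.
λ₂ = 115.035° + -3.602° = 111.433°.
The forward bearing on arrival equals the back-azimuth from the destination plus 180°.
Back-azimuth from P₂ (59.8°, 111.4°) to P₁ (60.7°, 115.0°), with Δλ' = λ₁ − λ₂ = 3.6°: atan2( sin Δλ' cos φ₁ , cos φ₂ sin φ₁ − sin φ₂ cos φ₁ cos Δλ' ) = 61.8°.
Final bearing = (61.8° + 180°) mod 360° = 241.8°.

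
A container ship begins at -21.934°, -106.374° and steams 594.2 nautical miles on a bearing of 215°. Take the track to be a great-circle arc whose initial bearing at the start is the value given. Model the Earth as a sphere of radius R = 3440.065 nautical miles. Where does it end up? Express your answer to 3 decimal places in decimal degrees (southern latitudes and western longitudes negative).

δ = 594.2/3440.065 = 0.172729 rad (9.8967°).
With φ₁ = -21.934° = -0.382821 rad and θ = 215° = 3.752458 rad:
Destination latitude: φ₂ = arcsin( sin φ₁ cos δ + cos φ₁ sin δ cos θ ) = arcsin(-0.498578) = -29.906°.
Δλ = atan2( sin θ sin δ cos φ₁ , cos δ − sin φ₁ sin φ₂ ) = atan2(-0.091446, 0.798881) = -0.113971 rad = -6.530°.
λ₂ = λ₁ + Δλ = -112.904°.

latitude -29.906°, longitude -112.904°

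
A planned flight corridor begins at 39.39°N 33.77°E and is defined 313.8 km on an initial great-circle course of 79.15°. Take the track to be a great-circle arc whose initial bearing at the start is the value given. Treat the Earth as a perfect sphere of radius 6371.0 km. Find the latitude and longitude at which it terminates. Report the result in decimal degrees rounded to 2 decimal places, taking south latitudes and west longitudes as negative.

latitude 39.87°, longitude 37.38°

Central angle δ = d/R = 0.049254 rad.
Start latitude φ₁ = 0.687485 rad; initial bearing θ = 1.381428 rad.
sin φ₂ = sin φ₁ cos δ + cos φ₁ sin δ cos θ = (0.634596)(0.998787) + (0.772844)(0.049235)(0.188238) = 0.640989
φ₂ = asin(0.640989) = 0.695786 rad = 39.87°.
Δλ = atan2( sin θ sin δ cos φ₁ , cos δ − sin φ₁ sin φ₂ ) = atan2(0.037370, 0.592019) = 0.063040 rad = 3.61°.
Hence λ₂ = 33.77° + 3.61° = 37.38°.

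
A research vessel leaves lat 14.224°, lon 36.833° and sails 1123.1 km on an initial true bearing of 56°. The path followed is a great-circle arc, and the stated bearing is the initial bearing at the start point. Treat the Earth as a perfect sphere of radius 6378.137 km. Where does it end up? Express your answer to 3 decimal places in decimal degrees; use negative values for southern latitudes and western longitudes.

latitude 19.686°, longitude 45.706°

δ = 1123.1/6378.137 = 0.176086 rad (10.0890°).
Start latitude φ₁ = 0.248256 rad; initial bearing θ = 0.977384 rad.
sin φ₂ = sin φ₁ cos δ + cos φ₁ sin δ cos θ = (0.245713)(0.984537) + (0.969343)(0.175177)(0.559193) = 0.336869
φ₂ = asin(0.336869) = 0.343589 rad = 19.686°.
Then Δλ = atan2(0.140776, 0.901764) = 0.154862 rad, from sin θ sin δ cos φ₁ over cos δ − sin φ₁ sin φ₂.
λ₂ = 36.833° + 8.873° = 45.706°.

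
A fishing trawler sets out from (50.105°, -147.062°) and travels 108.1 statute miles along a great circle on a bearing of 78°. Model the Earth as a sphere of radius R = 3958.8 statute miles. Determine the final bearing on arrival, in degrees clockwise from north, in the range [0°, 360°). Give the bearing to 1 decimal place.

Angular distance δ = d/R = 108.1 / 3958.8 = 0.027306 rad.
With φ₁ = 50.105° = 0.874497 rad and θ = 78° = 1.361357 rad:
Applying the spherical law of cosines for sides, sin φ₂ = sin φ₁ cos δ + cos φ₁ sin δ cos θ = 0.770576, so φ₂ = 50.406°.
For the longitude increment, Δλ = atan2( sin θ sin δ cos φ₁, cos δ − sin φ₁ sin φ₂ ) = atan2(0.017129, 0.408425) = 2.402°.
λ₂ = -147.062° + 2.402° = -144.660°.
The forward bearing on arrival equals the back-azimuth from the destination plus 180°.
Back-azimuth from P₂ (50.4°, -144.7°) to P₁ (50.1°, -147.1°), with Δλ' = λ₁ − λ₂ = -2.4°: atan2( sin Δλ' cos φ₁ , cos φ₂ sin φ₁ − sin φ₂ cos φ₁ cos Δλ' ) = 259.8°.
Final bearing = (259.8° + 180°) mod 360° = 79.8°.

final bearing 79.8°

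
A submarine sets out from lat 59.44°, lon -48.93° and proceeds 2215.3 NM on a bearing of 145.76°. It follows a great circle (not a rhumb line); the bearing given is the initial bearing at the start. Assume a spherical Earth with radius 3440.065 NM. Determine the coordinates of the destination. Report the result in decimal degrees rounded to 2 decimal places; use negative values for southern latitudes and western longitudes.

latitude 25.87°, longitude -26.88°

δ = 2215.3/3440.065 = 0.643970 rad (36.8968°).
Converting: φ₁ = 1.037424 rad, θ = 2.543992 rad.
sin φ₂ = sin φ₁ cos δ + cos φ₁ sin δ cos θ = (0.861097)(0.799718) + (0.508440)(0.600375)(-0.826688) = 0.436285
φ₂ = asin(0.436285) = 0.451465 rad = 25.87°.
Then Δλ = atan2(0.171755, 0.424035) = 0.384852 rad, from sin θ sin δ cos φ₁ over cos δ − sin φ₁ sin φ₂.
λ₂ = λ₁ + Δλ = -26.88°.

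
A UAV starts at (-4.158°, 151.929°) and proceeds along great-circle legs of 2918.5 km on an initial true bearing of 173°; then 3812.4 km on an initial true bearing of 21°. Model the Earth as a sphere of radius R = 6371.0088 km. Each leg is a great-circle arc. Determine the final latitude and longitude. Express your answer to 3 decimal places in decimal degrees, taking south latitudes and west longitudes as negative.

latitude 2.243°, longitude 167.159°

Apply the spherical direct solution leg by leg, carrying full precision between legs.
Leg 1: from (-4.158°, 151.929°), δ = 2918.5/6371.0088 = 0.458091 rad, θ = 173° → φ = -30.187°, λ = 155.504°.
Leg 2: from (-30.187°, 155.504°), δ = 3812.4/6371.0088 = 0.598398 rad, θ = 21° → φ = 2.243°, λ = 167.159°.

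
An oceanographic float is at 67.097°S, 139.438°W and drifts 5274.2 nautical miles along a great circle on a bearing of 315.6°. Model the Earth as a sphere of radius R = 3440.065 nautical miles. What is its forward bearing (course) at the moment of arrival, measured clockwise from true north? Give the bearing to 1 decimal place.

Angular distance δ = d/R = 5274.2 / 3440.065 = 1.533169 rad.
With φ₁ = -67.097° = -1.171064 rad and θ = 315.6° = 5.508259 rad:
Destination latitude: φ₂ = arcsin( sin φ₁ cos δ + cos φ₁ sin δ cos θ ) = arcsin(0.243203) = 14.076°.
Then Δλ = atan2(-0.272097, 0.261649) = -0.804970 rad, from sin θ sin δ cos φ₁ over cos δ − sin φ₁ sin φ₂.
λ₂ = -139.438° + -46.121° = -185.559°, normalized to (−180°, 180°] → 174.441°.
The forward bearing on arrival equals the back-azimuth from the destination plus 180°.
Back-azimuth from P₂ (14.1°, 174.4°) to P₁ (-67.1°, -139.4°), with Δλ' = λ₁ − λ₂ = -313.9°: atan2( sin Δλ' cos φ₁ , cos φ₂ sin φ₁ − sin φ₂ cos φ₁ cos Δλ' ) = 163.7°.
Final bearing = (163.7° + 180°) mod 360° = 343.7°.

final bearing 343.7°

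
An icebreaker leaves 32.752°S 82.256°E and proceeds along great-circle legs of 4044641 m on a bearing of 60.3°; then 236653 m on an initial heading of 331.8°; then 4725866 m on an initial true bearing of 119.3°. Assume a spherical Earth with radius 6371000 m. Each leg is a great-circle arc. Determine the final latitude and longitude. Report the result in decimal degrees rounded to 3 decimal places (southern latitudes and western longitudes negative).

Apply the spherical direct solution leg by leg, carrying full precision between legs.
Leg 1: from (-32.752°, 82.256°), δ = 4044641/6371000 = 0.634852 rad, θ = 60.3° → φ = -10.864°, λ = 113.894°.
Leg 2: from (-10.864°, 113.894°), δ = 236653/6371000 = 0.037145 rad, θ = 331.8° → φ = -8.986°, λ = 112.876°.
Leg 3: from (-8.986°, 112.876°), δ = 4725866/6371000 = 0.741778 rad, θ = 119.3° → φ = -26.214°, λ = 153.926°.

latitude -26.214°, longitude 153.926°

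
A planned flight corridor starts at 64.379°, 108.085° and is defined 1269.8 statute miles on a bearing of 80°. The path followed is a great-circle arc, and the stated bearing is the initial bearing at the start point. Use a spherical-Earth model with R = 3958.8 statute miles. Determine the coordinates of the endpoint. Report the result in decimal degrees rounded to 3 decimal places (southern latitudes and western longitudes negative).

The arc subtends δ = 1269.8/3958.8 = 0.320754 rad at the centre.
Start latitude φ₁ = 1.123626 rad; initial bearing θ = 1.396263 rad.
Destination latitude: φ₂ = arcsin( sin φ₁ cos δ + cos φ₁ sin δ cos θ ) = arcsin(0.879361) = 61.565°.
Then Δλ = atan2(0.134262, 0.156101) = 0.710326 rad, from sin θ sin δ cos φ₁ over cos δ − sin φ₁ sin φ₂.
λ₂ = λ₁ + Δλ = 148.784°.

latitude 61.565°, longitude 148.784°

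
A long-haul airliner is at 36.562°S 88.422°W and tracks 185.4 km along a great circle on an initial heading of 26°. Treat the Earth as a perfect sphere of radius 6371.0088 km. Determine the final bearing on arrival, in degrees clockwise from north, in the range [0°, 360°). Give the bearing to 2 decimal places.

final bearing 25.48°

Angular distance δ = d/R = 185.4 / 6371.0088 = 0.029101 rad.
Start latitude φ₁ = -0.638127 rad; initial bearing θ = 0.453786 rad.
Destination latitude: φ₂ = arcsin( sin φ₁ cos δ + cos φ₁ sin δ cos θ ) = arcsin(-0.574435) = -35.060°.
For the longitude increment, Δλ = atan2( sin θ sin δ cos φ₁, cos δ − sin φ₁ sin φ₂ ) = atan2(0.010245, 0.657390) = 0.893°.
Hence λ₂ = -88.422° + 0.893° = -87.529°.
The forward bearing on arrival equals the back-azimuth from the destination plus 180°.
Back-azimuth from P₂ (-35.06°, -87.53°) to P₁ (-36.56°, -88.42°), with Δλ' = λ₁ − λ₂ = -0.89°: atan2( sin Δλ' cos φ₁ , cos φ₂ sin φ₁ − sin φ₂ cos φ₁ cos Δλ' ) = 205.48°.
Final bearing = (205.48° + 180°) mod 360° = 25.48°.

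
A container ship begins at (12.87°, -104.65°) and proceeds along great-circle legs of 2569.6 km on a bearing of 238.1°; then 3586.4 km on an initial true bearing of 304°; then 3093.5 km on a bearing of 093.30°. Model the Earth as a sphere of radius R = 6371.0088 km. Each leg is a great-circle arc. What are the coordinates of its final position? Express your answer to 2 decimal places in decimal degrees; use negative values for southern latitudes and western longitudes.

latitude 13.90°, longitude -123.07°

Apply the spherical direct solution leg by leg, carrying full precision between legs.
Leg 1: from (12.87°, -104.65°), δ = 2569.6/6371.0088 = 0.403327 rad, θ = 238.1° → φ = 0.15°, λ = -124.11°.
Leg 2: from (0.15°, -124.11°), δ = 3586.4/6371.0088 = 0.562925 rad, θ = 304° → φ = 17.50°, λ = -151.75°.
Leg 3: from (17.50°, -151.75°), δ = 3093.5/6371.0088 = 0.485559 rad, θ = 93.3° → φ = 13.90°, λ = -123.07°.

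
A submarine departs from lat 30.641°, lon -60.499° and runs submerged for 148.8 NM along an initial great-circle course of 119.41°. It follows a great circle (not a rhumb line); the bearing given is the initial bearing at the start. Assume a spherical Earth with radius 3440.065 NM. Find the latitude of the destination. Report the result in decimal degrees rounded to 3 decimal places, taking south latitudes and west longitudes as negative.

Central angle δ = d/R = 0.043255 rad.
Start latitude φ₁ = 0.534786 rad; initial bearing θ = 2.084098 rad.
sin φ₂ = sin φ₁ cos δ + cos φ₁ sin δ cos θ = (0.509657)(0.999065) + (0.860378)(0.043242)(-0.491056) = 0.490911
φ₂ = asin(0.490911) = 0.513135 rad = 29.400°.
Δλ = atan2( sin θ sin δ cos φ₁ , cos δ − sin φ₁ sin φ₂ ) = atan2(0.032409, 0.748868) = 0.043251 rad = 2.478°.
Hence λ₂ = -60.499° + 2.478° = -58.021°.

latitude 29.400°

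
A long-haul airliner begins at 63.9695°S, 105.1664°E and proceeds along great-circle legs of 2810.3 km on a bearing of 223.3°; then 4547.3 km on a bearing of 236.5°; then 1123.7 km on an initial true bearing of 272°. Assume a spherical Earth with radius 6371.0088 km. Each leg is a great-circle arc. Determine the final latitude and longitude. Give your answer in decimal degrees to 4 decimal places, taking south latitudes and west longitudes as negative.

latitude -54.5886°, longitude -81.3803°

Apply the spherical direct solution leg by leg, carrying full precision between legs.
Leg 1: from (-63.9695°, 105.1664°), δ = 2810.3/6371.0088 = 0.441108 rad, θ = 223.3° → φ = -71.6057°, λ = 37.0561°.
Leg 2: from (-71.6057°, 37.0561°), δ = 4547.3/6371.0088 = 0.713749 rad, θ = 236.5° → φ = -56.2339°, λ = -63.7646°.
Leg 3: from (-56.2339°, -63.7646°), δ = 1123.7/6371.0088 = 0.176377 rad, θ = 272° → φ = -54.5886°, λ = -81.3803°.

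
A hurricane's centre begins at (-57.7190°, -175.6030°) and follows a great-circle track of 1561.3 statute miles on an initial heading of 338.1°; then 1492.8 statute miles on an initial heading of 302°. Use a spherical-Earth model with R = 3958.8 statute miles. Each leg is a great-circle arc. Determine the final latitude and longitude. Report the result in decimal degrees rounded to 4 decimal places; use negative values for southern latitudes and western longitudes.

Apply the spherical direct solution leg by leg, carrying full precision between legs.
Leg 1: from (-57.7190°, -175.6030°), δ = 1561.3/3958.8 = 0.394387 rad, θ = 338.1° → φ = -36.1664°, λ = 174.1713°.
Leg 2: from (-36.1664°, 174.1713°), δ = 1492.8/3958.8 = 0.377084 rad, θ = 302° → φ = -23.0259°, λ = 154.3375°.

latitude -23.0259°, longitude 154.3375°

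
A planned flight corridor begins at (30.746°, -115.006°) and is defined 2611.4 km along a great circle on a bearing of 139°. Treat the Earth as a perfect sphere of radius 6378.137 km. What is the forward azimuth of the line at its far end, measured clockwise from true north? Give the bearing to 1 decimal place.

Angular distance δ = d/R = 2611.4 / 6378.137 = 0.409430 rad.
Converting: φ₁ = 0.536619 rad, θ = 2.426008 rad.
Destination latitude: φ₂ = arcsin( sin φ₁ cos δ + cos φ₁ sin δ cos θ ) = arcsin(0.210768) = 12.167°.
Then Δλ = atan2(0.224459, 0.809596) = 0.270455 rad, from sin θ sin δ cos φ₁ over cos δ − sin φ₁ sin φ₂.
Hence λ₂ = -115.006° + 15.496° = -99.510°.
The forward bearing on arrival equals the back-azimuth from the destination plus 180°.
Back-azimuth from P₂ (12.2°, -99.5°) to P₁ (30.7°, -115.0°), with Δλ' = λ₁ − λ₂ = -15.5°: atan2( sin Δλ' cos φ₁ , cos φ₂ sin φ₁ − sin φ₂ cos φ₁ cos Δλ' ) = 324.8°.
Final bearing = (324.8° + 180°) mod 360° = 144.8°.

final bearing 144.8°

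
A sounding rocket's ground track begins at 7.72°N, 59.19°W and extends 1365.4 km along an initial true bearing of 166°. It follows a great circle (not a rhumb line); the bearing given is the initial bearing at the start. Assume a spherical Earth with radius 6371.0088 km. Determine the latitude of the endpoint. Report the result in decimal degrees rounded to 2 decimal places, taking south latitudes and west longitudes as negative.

latitude -4.20°

Central angle δ = d/R = 0.214315 rad.
Start latitude φ₁ = 0.134739 rad; initial bearing θ = 2.897247 rad.
Destination latitude: φ₂ = arcsin( sin φ₁ cos δ + cos φ₁ sin δ cos θ ) = arcsin(-0.073231) = -4.20°.
For the longitude increment, Δλ = atan2( sin θ sin δ cos φ₁, cos δ − sin φ₁ sin φ₂ ) = atan2(0.050985, 0.986960) = 2.96°.
λ₂ = -59.19° + 2.96° = -56.23°.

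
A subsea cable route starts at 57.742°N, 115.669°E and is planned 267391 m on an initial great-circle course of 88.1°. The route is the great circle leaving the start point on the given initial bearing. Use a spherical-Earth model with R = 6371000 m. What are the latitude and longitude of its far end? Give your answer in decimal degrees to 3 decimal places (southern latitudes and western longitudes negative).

latitude 57.742°, longitude 120.175°

Central angle δ = d/R = 0.041970 rad.
Start latitude φ₁ = 1.007788 rad; initial bearing θ = 1.537635 rad.
sin φ₂ = sin φ₁ cos δ + cos φ₁ sin δ cos θ = (0.845653)(0.999119) + (0.533733)(0.041958)(0.033155) = 0.845651
φ₂ = asin(0.845651) = 1.007784 rad = 57.742°.
For the longitude increment, Δλ = atan2( sin θ sin δ cos φ₁, cos δ − sin φ₁ sin φ₂ ) = atan2(0.022382, 0.283992) = 4.506°.
λ₂ = 115.669° + 4.506° = 120.175°.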